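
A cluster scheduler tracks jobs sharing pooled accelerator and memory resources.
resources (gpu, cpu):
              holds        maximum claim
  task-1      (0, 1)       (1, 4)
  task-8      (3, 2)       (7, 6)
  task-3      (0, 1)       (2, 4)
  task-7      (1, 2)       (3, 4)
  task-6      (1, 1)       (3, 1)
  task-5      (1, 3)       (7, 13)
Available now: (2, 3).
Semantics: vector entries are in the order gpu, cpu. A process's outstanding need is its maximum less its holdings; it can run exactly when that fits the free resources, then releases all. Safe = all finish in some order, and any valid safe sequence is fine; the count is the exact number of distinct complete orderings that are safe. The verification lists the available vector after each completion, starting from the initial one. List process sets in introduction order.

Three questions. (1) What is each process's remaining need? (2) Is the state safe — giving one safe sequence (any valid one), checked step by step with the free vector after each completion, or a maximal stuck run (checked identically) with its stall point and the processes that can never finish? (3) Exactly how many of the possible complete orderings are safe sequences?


(1) Need matrix, components ordered gpu, cpu:
  task-1: (1, 3)
  task-8: (4, 4)
  task-3: (2, 3)
  task-7: (2, 2)
  task-6: (2, 0)
  task-5: (6, 10)
(2) SAFE. One safe sequence: task-1, task-7, task-3, task-6, task-8, task-5.
Key observation: the order's first zero-slack moment is task-1 ((1, 3) needed, (2, 3) free — a requested resource with nothing to spare).
Verifying each step:
  pool = (2, 3)
  run task-1 (needs (1, 3), free (2, 3)); after release of (0, 1) the pool is (2, 4)
  run task-7 (needs (2, 2), free (2, 4)); after release of (1, 2) the pool is (3, 6)
  run task-3 (needs (2, 3), free (3, 6)); after release of (0, 1) the pool is (3, 7)
  run task-6 (needs (2, 0), free (3, 7)); after release of (1, 1) the pool is (4, 8)
  run task-8 (needs (4, 4), free (4, 8)); after release of (3, 2) the pool is (7, 10)
  run task-5 (needs (6, 10), free (7, 10)); after release of (1, 3) the pool is (8, 13)
(3) Exactly 40 of the possible complete orderings are safe sequences.


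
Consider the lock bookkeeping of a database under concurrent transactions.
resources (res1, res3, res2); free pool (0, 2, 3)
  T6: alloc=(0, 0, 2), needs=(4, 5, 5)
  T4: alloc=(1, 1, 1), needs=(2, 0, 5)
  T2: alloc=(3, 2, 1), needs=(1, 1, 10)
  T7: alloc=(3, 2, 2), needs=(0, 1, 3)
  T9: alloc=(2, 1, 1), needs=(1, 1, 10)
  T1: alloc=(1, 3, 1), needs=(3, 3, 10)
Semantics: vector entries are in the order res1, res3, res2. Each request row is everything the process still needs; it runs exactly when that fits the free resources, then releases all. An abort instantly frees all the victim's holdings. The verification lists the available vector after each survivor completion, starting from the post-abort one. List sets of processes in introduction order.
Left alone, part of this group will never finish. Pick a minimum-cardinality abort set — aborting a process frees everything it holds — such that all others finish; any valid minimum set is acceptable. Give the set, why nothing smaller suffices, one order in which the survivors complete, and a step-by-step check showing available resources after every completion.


Abort T2 and T1.
Key observation: the deadlocked T9 becomes finishable only because T2 and T1 released (4, 5, 2); it completes at step 4 below.
Minimality, checking each single-abort alternative: T6 alone leaves T2 blocked (short on res2); T4 alone leaves T2 blocked (short on res2); T2 alone leaves T9 blocked (short on res2); T7 alone leaves T2 blocked (short on res2); T9 alone leaves T2 blocked (short on res2); T1 alone leaves T2 blocked (short on res2).
Survivors finish in the order: T6, T4, T7, T9. Step-by-step check (pool after the aborts first):
  pool = (4, 7, 5)
  T6 needs (4, 5, 5) <= (4, 7, 5) -> finishes; pool += (0, 0, 2) = (4, 7, 7)
  T4 needs (2, 0, 5) <= (4, 7, 7) -> finishes; pool += (1, 1, 1) = (5, 8, 8)
  T7 needs (0, 1, 3) <= (5, 8, 8) -> finishes; pool += (3, 2, 2) = (8, 10, 10)
  T9 needs (1, 1, 10) <= (8, 10, 10) -> finishes; pool += (2, 1, 1) = (10, 11, 11)


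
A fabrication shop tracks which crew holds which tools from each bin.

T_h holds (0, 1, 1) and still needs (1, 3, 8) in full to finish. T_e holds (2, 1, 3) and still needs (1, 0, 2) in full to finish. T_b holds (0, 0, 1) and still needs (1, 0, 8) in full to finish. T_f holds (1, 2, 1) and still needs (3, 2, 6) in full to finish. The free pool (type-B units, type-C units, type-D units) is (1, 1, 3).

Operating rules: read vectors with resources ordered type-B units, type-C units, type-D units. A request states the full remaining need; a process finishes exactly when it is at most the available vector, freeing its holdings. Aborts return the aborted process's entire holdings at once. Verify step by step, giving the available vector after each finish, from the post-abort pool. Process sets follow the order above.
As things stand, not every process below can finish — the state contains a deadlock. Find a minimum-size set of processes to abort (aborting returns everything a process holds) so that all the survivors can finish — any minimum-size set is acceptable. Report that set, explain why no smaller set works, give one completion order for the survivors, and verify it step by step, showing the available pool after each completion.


The answer: abort T_b.
Key observation: before aborting T_b, T_h was permanently blocked — no order could ever run it; afterwards it completes at step 3.
No smaller set exists: with zero aborts the deadlock remains.
Survivors finish in the order: T_e, T_f, T_h. Verifying each step (pool after the aborts first):
  pool = (1, 1, 4)
  run T_e (needs (1, 0, 2), free (1, 1, 4)); after release of (2, 1, 3) the pool is (3, 2, 7)
  run T_f (needs (3, 2, 6), free (3, 2, 7)); after release of (1, 2, 1) the pool is (4, 4, 8)
  run T_h (needs (1, 3, 8), free (4, 4, 8)); after release of (0, 1, 1) the pool is (4, 5, 9)


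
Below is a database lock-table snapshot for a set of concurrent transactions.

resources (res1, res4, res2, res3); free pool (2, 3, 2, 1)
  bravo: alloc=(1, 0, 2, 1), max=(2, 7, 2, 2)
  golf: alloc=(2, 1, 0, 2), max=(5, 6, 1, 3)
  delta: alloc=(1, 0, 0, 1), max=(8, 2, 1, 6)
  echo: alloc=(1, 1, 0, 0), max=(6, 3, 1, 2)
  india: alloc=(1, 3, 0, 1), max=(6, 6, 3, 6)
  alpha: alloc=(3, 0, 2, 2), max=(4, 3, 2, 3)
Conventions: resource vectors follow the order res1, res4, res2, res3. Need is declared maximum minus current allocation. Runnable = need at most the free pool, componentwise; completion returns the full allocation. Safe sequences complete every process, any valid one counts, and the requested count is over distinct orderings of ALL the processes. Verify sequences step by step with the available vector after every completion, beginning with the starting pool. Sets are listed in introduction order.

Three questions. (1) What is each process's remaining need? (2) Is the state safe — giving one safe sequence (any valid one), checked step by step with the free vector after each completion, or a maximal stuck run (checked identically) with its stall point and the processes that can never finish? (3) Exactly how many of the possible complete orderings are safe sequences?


(1) Remaining need (order res1, res4, res2, res3):
  bravo: (1, 7, 0, 1)
  golf: (3, 5, 1, 1)
  delta: (7, 2, 1, 5)
  echo: (5, 2, 1, 2)
  india: (5, 3, 3, 5)
  alpha: (1, 3, 0, 1)
(2) UNSAFE — no complete ordering exists.
Key observation: after alpha, echo the pool peaks at (6, 4, 4, 3), and each blocked process is short somewhere: bravo on res4; golf on res4; delta on res1, res3; india on res3.
The run alpha, echo cannot be extended any further. Verifying each step:
  pool = (2, 3, 2, 1)
  run alpha (needs (1, 3, 0, 1), free (2, 3, 2, 1)); after release of (3, 0, 2, 2) the pool is (5, 3, 4, 3)
  run echo (needs (5, 2, 1, 2), free (5, 3, 4, 3)); after release of (1, 1, 0, 0) the pool is (6, 4, 4, 3)
  bravo still needs (1, 7, 0, 1) but only (6, 4, 4, 3) is free — short on res4
  golf still needs (3, 5, 1, 1) but only (6, 4, 4, 3) is free — short on res4
  delta still needs (7, 2, 1, 5) but only (6, 4, 4, 3) is free — short on res1 and res3
  india still needs (5, 3, 3, 5) but only (6, 4, 4, 3) is free — short on res3
Processes that can never finish: bravo, golf, delta and india.
(3) The exact count: 0 of the possible complete orderings are safe sequences.


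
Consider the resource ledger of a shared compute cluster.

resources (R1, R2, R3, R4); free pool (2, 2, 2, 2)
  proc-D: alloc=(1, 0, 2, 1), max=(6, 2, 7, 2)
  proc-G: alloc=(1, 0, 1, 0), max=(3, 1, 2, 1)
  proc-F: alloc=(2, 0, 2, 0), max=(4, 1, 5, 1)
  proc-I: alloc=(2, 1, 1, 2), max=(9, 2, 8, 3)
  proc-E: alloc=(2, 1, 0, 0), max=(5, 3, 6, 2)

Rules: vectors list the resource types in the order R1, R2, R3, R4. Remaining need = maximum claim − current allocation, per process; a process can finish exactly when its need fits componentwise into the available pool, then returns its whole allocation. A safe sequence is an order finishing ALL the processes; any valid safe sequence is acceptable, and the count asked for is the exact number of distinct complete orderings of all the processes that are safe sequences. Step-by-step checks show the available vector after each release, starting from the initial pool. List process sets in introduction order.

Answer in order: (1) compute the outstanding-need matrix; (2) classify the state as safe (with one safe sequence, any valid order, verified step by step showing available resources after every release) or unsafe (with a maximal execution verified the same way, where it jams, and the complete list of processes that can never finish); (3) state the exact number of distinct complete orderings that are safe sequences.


(1) Outstanding need per process (order R1, R2, R3, R4):
  proc-D: (5, 2, 5, 1)
  proc-G: (2, 1, 1, 1)
  proc-F: (2, 1, 3, 1)
  proc-I: (7, 1, 7, 1)
  proc-E: (3, 2, 6, 2)
(2) SAFE — a valid safe sequence is proc-G, proc-F, proc-D, proc-E, proc-I.
Key observation: the first exact fit in this order is proc-G — it needs (2, 1, 1, 1) with (2, 2, 2, 2) free, meeting a requested resource to the last unit.
Step-by-step check:
  pool = (2, 2, 2, 2)
  run proc-G (needs (2, 1, 1, 1), free (2, 2, 2, 2)); after release of (1, 0, 1, 0) the pool is (3, 2, 3, 2)
  run proc-F (needs (2, 1, 3, 1), free (3, 2, 3, 2)); after release of (2, 0, 2, 0) the pool is (5, 2, 5, 2)
  run proc-D (needs (5, 2, 5, 1), free (5, 2, 5, 2)); after release of (1, 0, 2, 1) the pool is (6, 2, 7, 3)
  run proc-E (needs (3, 2, 6, 2), free (6, 2, 7, 3)); after release of (2, 1, 0, 0) the pool is (8, 3, 7, 3)
  run proc-I (needs (7, 1, 7, 1), free (8, 3, 7, 3)); after release of (2, 1, 1, 2) the pool is (10, 4, 8, 5)
(3) Exactly 1 of the possible complete orderings is a safe sequence.


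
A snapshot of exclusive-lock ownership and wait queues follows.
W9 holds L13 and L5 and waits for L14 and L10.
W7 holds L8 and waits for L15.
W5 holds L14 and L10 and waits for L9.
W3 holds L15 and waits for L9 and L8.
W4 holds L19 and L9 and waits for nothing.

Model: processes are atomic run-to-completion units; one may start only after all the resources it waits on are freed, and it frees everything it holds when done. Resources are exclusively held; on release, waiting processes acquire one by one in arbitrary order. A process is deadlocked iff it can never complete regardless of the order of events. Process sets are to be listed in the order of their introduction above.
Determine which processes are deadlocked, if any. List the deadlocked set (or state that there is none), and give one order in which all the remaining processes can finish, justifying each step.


The deadlocked set is W7 and W3.
Key observation: W7 -> W3 -> W7 is a circular wait — nothing in it can go first; no other process is dragged down with it.
The rest can finish in the order W4, W5, W9.
Walking it through:
  W4: no waits; runs immediately, freeing L19 and L9
  W5: everything it awaited (L9) is free; runs, freeing L14 and L10
  W9: everything it awaited (L14 and L10) is free; runs, freeing L13 and L5


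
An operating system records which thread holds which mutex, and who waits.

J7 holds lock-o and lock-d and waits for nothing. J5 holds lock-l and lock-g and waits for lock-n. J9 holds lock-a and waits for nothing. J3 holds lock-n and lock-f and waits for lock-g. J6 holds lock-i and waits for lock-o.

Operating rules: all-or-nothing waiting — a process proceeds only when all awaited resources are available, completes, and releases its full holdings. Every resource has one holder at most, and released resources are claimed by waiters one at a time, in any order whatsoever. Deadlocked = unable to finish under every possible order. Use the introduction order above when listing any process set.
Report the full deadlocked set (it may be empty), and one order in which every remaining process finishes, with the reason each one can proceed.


Deadlocked set: J5 and J3.
Key observation: the waits loop around J5 -> J3 -> J5 with no way out; no other process is dragged down with it.
One completion order for the rest: J7, J9, J6.
Verifying each step:
  J7: no waits; runs immediately, freeing lock-o and lock-d
  J9: no waits; runs immediately, freeing lock-a
  J6 waits on lock-o — all released -> runs and releases lock-i


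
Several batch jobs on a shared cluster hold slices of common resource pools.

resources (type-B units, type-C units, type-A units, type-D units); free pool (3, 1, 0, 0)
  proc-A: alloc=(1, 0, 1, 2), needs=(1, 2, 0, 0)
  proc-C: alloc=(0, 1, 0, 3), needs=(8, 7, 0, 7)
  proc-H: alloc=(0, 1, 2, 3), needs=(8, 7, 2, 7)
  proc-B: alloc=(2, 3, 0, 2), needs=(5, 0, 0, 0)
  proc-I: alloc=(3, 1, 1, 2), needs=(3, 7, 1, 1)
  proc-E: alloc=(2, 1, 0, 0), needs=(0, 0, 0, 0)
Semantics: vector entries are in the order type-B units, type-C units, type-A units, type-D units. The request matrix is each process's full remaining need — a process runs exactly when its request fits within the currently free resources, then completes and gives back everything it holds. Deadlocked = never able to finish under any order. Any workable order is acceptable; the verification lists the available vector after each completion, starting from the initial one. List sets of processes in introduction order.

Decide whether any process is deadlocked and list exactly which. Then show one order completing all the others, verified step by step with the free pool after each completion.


The deadlocked set is proc-C, proc-H and proc-I.
Key observation: even finishing proc-E, proc-A, proc-B leaves just (8, 5, 1, 4) free — too little type-C units for any of the remaining processes.
The rest can finish in the order proc-E, proc-A, proc-B. Walking it through:
  pool = (3, 1, 0, 0)
  run proc-E (needs (0, 0, 0, 0), free (3, 1, 0, 0)); after release of (2, 1, 0, 0) the pool is (5, 2, 0, 0)
  run proc-A (needs (1, 2, 0, 0), free (5, 2, 0, 0)); after release of (1, 0, 1, 2) the pool is (6, 2, 1, 2)
  run proc-B (needs (5, 0, 0, 0), free (6, 2, 1, 2)); after release of (2, 3, 0, 2) the pool is (8, 5, 1, 4)
None of the blocked processes ever fits:
  blocked: proc-C wants (8, 7, 0, 7), pool (8, 5, 1, 4) — not enough type-C units and type-D units
  blocked: proc-H wants (8, 7, 2, 7), pool (8, 5, 1, 4) — not enough type-C units, type-A units and type-D units
  blocked: proc-I wants (3, 7, 1, 1), pool (8, 5, 1, 4) — not enough type-C units


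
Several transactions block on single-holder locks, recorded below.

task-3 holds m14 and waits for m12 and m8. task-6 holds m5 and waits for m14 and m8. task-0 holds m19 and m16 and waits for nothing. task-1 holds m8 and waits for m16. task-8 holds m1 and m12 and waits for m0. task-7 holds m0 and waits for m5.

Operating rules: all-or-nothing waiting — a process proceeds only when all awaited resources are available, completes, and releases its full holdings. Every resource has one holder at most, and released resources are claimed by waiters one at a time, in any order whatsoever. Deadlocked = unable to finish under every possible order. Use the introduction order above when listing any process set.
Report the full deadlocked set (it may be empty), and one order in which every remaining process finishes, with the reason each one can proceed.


Deadlocked set: task-3, task-6, task-8 and task-7.
Key observation: nobody on the ring task-3 -> task-8 -> task-7 -> task-6 -> task-3 can start until another member finishes, which never happens; no other process is dragged down with it.
A valid finishing order for the others: task-0, task-1.
Verifying each step:
  task-0: no waits; runs immediately, freeing m19 and m16
  task-1 waits on m16 — all released -> runs and releases m8


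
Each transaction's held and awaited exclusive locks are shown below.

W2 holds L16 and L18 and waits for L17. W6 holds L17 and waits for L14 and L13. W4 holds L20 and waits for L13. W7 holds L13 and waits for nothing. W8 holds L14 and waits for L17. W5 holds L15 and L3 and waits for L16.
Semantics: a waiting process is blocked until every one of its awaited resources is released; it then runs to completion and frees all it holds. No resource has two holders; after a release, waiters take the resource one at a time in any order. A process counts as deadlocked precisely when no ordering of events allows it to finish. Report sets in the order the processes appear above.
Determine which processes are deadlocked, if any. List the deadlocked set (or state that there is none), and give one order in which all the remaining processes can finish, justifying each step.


The deadlocked set is W2, W6, W8 and W5.
Key observation: the wait chain closes on itself along W6 -> W8 -> W6; W2 and W5 wait into the deadlock from upstream.
A valid finishing order for the others: W7, W4.
Verifying each step:
  run W7 (it waits on nothing); releases L13
  W4 waits on L13 — all released -> runs and releases L20


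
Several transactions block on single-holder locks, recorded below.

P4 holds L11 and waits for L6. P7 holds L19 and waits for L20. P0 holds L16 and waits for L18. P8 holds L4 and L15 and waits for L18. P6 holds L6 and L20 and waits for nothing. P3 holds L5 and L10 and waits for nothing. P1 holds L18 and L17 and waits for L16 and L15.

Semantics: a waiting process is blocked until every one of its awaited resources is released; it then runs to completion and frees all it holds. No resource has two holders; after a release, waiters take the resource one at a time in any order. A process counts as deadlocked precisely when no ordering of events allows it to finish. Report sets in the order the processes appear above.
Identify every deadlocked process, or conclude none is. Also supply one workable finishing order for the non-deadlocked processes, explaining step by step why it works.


The deadlocked set is P0, P8 and P1.
Key observation: the waits loop around P0 -> P1 -> P0 with no way out; P8 is caught in further circular waits.
One completion order for the rest: P6, P7, P3, P4.
Walking it through:
  P6: no waits; runs immediately, freeing L6 and L20
  P7: everything it awaited (L20) is free; runs, freeing L19
  P3: no waits; runs immediately, freeing L5 and L10
  P4: everything it awaited (L6) is free; runs, freeing L11


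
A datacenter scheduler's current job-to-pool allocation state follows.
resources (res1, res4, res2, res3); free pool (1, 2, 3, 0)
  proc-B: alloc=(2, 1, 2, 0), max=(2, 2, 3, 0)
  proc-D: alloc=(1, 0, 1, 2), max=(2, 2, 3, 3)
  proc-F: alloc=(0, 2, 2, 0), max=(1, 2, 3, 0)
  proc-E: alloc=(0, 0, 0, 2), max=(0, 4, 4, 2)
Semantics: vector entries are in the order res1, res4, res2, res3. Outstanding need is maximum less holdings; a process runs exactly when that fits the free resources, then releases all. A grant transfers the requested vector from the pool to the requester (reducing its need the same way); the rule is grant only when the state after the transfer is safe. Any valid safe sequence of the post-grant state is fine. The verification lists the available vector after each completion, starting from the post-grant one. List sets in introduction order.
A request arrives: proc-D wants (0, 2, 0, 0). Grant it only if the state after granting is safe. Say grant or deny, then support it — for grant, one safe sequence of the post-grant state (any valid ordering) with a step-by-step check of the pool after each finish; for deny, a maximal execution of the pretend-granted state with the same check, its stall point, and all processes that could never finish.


DENY — the pretend-granted state is unsafe.
Key observation: after proc-F, proc-B the pool peaks at (3, 3, 7, 0), and each blocked process is short somewhere: proc-D on res3; proc-E on res4.
Pretend the grant happened; the run proc-F, proc-B goes as far as possible. Verifying each step:
  pool = (1, 0, 3, 0)
  proc-F needs (1, 0, 1, 0) <= (1, 0, 3, 0) -> finishes; pool += (0, 2, 2, 0) = (1, 2, 5, 0)
  proc-B needs (0, 1, 1, 0) <= (1, 2, 5, 0) -> finishes; pool += (2, 1, 2, 0) = (3, 3, 7, 0)
  proc-D still needs (1, 0, 2, 1) but only (3, 3, 7, 0) is free — short on res3
  proc-E still needs (0, 4, 4, 0) but only (3, 3, 7, 0) is free — short on res4
Processes that could never finish after the grant: proc-D and proc-E.


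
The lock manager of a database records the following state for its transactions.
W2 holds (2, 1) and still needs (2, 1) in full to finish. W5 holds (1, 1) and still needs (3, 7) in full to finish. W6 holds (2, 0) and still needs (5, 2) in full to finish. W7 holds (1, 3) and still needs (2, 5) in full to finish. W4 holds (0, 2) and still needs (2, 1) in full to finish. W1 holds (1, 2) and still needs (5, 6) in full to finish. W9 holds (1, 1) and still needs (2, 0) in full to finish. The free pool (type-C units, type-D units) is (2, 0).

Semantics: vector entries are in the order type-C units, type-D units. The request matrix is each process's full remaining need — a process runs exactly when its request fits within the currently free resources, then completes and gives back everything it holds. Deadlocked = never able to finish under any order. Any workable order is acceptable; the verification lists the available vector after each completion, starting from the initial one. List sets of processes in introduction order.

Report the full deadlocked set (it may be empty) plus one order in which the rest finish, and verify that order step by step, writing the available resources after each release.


The deadlocked set is W5, W7 and W1.
Key observation: even finishing W9, W2, W6, W4 leaves just (7, 4) free — too little type-D units for any of the remaining processes.
One completion order for the rest: W9, W2, W6, W4. Walking it through:
  pool = (2, 0)
  W9: need (2, 0) fits (2, 0); releases (1, 1), pool now (3, 1)
  W2: need (2, 1) fits (3, 1); releases (2, 1), pool now (5, 2)
  W6: need (5, 2) fits (5, 2); releases (2, 0), pool now (7, 2)
  W4: need (2, 1) fits (7, 2); releases (0, 2), pool now (7, 4)
None of the blocked processes ever fits:
  W5 still needs (3, 7) but only (7, 4) is free — short on type-D units
  W7 still needs (2, 5) but only (7, 4) is free — short on type-D units
  W1 still needs (5, 6) but only (7, 4) is free — short on type-D units


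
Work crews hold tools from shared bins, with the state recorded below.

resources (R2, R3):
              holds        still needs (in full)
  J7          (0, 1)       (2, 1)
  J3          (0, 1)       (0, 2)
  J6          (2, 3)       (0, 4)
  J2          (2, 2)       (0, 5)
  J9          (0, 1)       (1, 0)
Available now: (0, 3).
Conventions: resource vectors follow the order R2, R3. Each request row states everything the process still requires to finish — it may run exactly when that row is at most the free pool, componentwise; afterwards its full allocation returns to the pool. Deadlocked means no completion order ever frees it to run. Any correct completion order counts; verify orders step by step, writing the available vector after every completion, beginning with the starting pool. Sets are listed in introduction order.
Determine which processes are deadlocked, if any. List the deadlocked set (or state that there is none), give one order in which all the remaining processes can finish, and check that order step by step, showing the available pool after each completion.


The deadlocked set is empty.
Key observation: beginning at J3, releases accumulate fast enough that every process eventually fits.
One completion order for the rest: J3, J6, J7, J9, J2. Verifying each step:
  pool = (0, 3)
  run J3 (needs (0, 2), free (0, 3)); after release of (0, 1) the pool is (0, 4)
  run J6 (needs (0, 4), free (0, 4)); after release of (2, 3) the pool is (2, 7)
  run J7 (needs (2, 1), free (2, 7)); after release of (0, 1) the pool is (2, 8)
  run J9 (needs (1, 0), free (2, 8)); after release of (0, 1) the pool is (2, 9)
  run J2 (needs (0, 5), free (2, 9)); after release of (2, 2) the pool is (4, 11)


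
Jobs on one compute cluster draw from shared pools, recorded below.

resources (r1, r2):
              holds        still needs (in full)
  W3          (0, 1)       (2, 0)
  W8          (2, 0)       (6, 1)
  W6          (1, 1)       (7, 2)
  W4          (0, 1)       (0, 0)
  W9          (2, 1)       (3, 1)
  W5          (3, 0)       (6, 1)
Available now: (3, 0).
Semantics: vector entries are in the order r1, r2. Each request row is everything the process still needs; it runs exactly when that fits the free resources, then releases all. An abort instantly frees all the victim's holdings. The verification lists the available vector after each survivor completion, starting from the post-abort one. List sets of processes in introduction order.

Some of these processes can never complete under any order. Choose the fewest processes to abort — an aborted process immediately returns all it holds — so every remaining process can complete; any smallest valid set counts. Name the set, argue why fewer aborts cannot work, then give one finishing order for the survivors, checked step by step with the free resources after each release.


The answer: abort W5.
Key observation: the deadlocked W8 becomes finishable only because W5 released (3, 0); it completes at step 2 below.
No smaller set exists: with zero aborts the deadlock remains.
One survivor order: W3, W8, W9, W4, W6. Walking it through (post-abort pool first):
  pool = (6, 0)
  run W3 (needs (2, 0), free (6, 0)); after release of (0, 1) the pool is (6, 1)
  run W8 (needs (6, 1), free (6, 1)); after release of (2, 0) the pool is (8, 1)
  run W9 (needs (3, 1), free (8, 1)); after release of (2, 1) the pool is (10, 2)
  run W4 (needs (0, 0), free (10, 2)); after release of (0, 1) the pool is (10, 3)
  run W6 (needs (7, 2), free (10, 3)); after release of (1, 1) the pool is (11, 4)


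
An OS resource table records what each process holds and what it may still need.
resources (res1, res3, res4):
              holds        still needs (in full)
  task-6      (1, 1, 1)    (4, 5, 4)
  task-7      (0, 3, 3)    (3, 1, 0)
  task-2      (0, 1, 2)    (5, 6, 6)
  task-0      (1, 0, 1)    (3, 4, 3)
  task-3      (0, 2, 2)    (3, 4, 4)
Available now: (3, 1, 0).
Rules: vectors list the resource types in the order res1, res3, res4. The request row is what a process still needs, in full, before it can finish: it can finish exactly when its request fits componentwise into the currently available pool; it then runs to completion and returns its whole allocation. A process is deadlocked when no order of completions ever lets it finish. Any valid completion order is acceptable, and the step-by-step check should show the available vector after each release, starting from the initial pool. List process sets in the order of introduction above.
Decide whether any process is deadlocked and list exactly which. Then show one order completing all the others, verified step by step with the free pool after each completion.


No process is deadlocked.
Key observation: there is always a runnable process — task-7 first — so the state unwinds completely.
One completion order for the rest: task-7, task-0, task-3, task-6, task-2. Check, step by step:
  pool = (3, 1, 0)
  task-7 needs (3, 1, 0) <= (3, 1, 0) -> finishes; pool += (0, 3, 3) = (3, 4, 3)
  task-0 needs (3, 4, 3) <= (3, 4, 3) -> finishes; pool += (1, 0, 1) = (4, 4, 4)
  task-3 needs (3, 4, 4) <= (4, 4, 4) -> finishes; pool += (0, 2, 2) = (4, 6, 6)
  task-6 needs (4, 5, 4) <= (4, 6, 6) -> finishes; pool += (1, 1, 1) = (5, 7, 7)
  task-2 needs (5, 6, 6) <= (5, 7, 7) -> finishes; pool += (0, 1, 2) = (5, 8, 9)


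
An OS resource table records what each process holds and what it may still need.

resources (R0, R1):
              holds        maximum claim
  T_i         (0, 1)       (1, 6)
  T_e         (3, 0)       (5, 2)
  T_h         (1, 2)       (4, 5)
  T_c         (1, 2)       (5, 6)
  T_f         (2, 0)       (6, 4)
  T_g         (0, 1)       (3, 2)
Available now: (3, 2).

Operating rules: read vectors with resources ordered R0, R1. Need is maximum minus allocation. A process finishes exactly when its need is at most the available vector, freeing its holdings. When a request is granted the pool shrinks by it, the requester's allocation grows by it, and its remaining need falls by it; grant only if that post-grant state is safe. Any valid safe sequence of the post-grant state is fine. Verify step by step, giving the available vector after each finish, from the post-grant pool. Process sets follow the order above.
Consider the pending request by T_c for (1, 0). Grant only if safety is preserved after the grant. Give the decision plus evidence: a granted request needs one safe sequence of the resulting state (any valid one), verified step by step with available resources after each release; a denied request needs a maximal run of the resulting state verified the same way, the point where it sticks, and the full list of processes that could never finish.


GRANT: granting preserves safety; a valid post-grant sequence is T_e, T_g, T_h, T_c, T_i, T_f.
Key observation: post-grant, (2, 2) remains, and an order beginning with T_e completes everyone.
Verifying the post-grant state step by step:
  pool = (2, 2)
  T_e needs (2, 2) <= (2, 2) -> finishes; pool += (3, 0) = (5, 2)
  T_g needs (3, 1) <= (5, 2) -> finishes; pool += (0, 1) = (5, 3)
  T_h needs (3, 3) <= (5, 3) -> finishes; pool += (1, 2) = (6, 5)
  T_c needs (3, 4) <= (6, 5) -> finishes; pool += (2, 2) = (8, 7)
  T_i needs (1, 5) <= (8, 7) -> finishes; pool += (0, 1) = (8, 8)
  T_f needs (4, 4) <= (8, 8) -> finishes; pool += (2, 0) = (10, 8)


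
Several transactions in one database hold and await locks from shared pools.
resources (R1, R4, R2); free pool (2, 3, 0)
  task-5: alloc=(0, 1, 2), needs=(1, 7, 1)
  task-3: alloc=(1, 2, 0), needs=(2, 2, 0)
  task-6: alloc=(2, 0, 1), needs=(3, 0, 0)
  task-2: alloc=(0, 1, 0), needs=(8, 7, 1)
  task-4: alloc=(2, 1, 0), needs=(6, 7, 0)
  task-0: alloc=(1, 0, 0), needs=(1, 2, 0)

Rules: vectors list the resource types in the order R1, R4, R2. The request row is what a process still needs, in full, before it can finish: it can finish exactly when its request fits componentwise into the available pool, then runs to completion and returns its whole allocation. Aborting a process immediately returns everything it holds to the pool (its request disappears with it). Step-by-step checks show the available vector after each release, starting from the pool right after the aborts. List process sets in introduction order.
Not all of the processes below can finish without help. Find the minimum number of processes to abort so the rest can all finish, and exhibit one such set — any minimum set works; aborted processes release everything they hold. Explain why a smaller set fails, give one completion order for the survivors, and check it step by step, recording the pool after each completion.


Minimum abort set: task-5 and task-4.
Key observation: no ordering could ever have run task-2 before the abort of task-5 and task-4; with (2, 2, 2) back in the pool it fits at step 4.
Why nothing smaller works — every single abort fails: task-5 alone leaves task-2 blocked (short on R1 and R4); task-3 alone leaves task-5 blocked (short on R4); task-6 alone leaves task-5 blocked (short on R4); task-2 alone leaves task-5 blocked (short on R4); task-4 alone leaves task-5 blocked (short on R4); task-0 alone leaves task-5 blocked (short on R4).
The survivors complete as task-0, task-3, task-6, task-2. Step-by-step check (starting from the post-abort pool):
  pool = (4, 5, 2)
  task-0: need (1, 2, 0) fits (4, 5, 2); releases (1, 0, 0), pool now (5, 5, 2)
  task-3: need (2, 2, 0) fits (5, 5, 2); releases (1, 2, 0), pool now (6, 7, 2)
  task-6: need (3, 0, 0) fits (6, 7, 2); releases (2, 0, 1), pool now (8, 7, 3)
  task-2: need (8, 7, 1) fits (8, 7, 3); releases (0, 1, 0), pool now (8, 8, 3)


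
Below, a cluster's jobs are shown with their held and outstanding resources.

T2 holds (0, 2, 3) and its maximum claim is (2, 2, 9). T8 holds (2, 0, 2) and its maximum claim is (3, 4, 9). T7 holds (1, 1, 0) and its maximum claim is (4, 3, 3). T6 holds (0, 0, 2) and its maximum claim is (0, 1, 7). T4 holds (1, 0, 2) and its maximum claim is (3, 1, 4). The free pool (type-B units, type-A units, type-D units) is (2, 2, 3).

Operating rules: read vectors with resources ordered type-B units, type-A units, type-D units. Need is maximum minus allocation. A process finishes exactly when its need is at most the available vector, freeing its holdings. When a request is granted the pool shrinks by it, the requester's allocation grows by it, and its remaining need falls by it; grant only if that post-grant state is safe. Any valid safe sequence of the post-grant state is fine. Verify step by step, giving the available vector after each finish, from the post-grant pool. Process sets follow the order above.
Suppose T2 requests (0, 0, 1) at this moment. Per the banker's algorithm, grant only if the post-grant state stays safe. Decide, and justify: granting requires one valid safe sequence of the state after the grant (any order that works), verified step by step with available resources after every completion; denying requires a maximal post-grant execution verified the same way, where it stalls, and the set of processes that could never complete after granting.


DENY: after the grant no complete ordering would exist.
Key observation: the wall is type-D units: completing T4, T7 brings the pool only to (4, 3, 4), and all the rest need more.
After a pretend grant, a maximal execution: T4, T7 — then nothing else fits. Step-by-step check:
  pool = (2, 2, 2)
  run T4 (needs (2, 1, 2), free (2, 2, 2)); after release of (1, 0, 2) the pool is (3, 2, 4)
  run T7 (needs (3, 2, 3), free (3, 2, 4)); after release of (1, 1, 0) the pool is (4, 3, 4)
  blocked: T2 wants (2, 0, 5), pool (4, 3, 4) — not enough type-D units
  blocked: T8 wants (1, 4, 7), pool (4, 3, 4) — not enough type-A units and type-D units
  blocked: T6 wants (0, 1, 5), pool (4, 3, 4) — not enough type-D units
Post-grant, the permanently blocked set is T2, T8 and T6.


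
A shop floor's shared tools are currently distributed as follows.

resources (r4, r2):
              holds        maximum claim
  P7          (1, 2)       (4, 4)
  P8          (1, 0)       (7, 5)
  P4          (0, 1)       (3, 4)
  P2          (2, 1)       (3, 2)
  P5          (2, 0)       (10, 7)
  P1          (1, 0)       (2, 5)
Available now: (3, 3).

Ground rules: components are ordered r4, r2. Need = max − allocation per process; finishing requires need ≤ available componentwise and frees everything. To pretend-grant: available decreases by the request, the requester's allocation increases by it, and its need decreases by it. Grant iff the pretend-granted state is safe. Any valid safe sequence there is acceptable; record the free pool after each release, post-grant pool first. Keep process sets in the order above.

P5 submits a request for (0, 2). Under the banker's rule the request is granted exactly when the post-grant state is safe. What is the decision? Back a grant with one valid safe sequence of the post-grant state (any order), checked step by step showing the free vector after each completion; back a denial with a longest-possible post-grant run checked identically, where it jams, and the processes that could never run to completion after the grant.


GRANT. The post-grant state is safe; one safe sequence: P2, P7, P4, P8, P1, P5.
Key observation: the transfer keeps a workable pool ((3, 1)); P2 starts the safe sequence.
Step-by-step check of the post-grant state:
  pool = (3, 1)
  P2: need (1, 1) fits (3, 1); releases (2, 1), pool now (5, 2)
  P7: need (3, 2) fits (5, 2); releases (1, 2), pool now (6, 4)
  P4: need (3, 3) fits (6, 4); releases (0, 1), pool now (6, 5)
  P8: need (6, 5) fits (6, 5); releases (1, 0), pool now (7, 5)
  P1: need (1, 5) fits (7, 5); releases (1, 0), pool now (8, 5)
  P5: need (8, 5) fits (8, 5); releases (2, 2), pool now (10, 7)


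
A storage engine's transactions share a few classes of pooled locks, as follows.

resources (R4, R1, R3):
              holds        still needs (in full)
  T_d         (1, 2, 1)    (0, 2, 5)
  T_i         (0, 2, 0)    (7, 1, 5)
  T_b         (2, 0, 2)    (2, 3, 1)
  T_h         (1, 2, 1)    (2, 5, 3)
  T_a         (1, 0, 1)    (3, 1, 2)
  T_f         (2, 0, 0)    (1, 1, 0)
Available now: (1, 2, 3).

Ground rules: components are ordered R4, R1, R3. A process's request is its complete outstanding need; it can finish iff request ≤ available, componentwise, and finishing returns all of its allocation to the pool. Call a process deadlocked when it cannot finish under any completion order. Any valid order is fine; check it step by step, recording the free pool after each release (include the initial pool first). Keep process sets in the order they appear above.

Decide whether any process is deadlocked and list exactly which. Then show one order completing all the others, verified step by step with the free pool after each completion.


Deadlocked: T_d, T_i, T_b and T_h.
Key observation: after T_f, T_a the pool peaks at (4, 2, 4), and each blocked process is short somewhere: T_d on R3; T_i on R4, R3; T_b on R1; T_h on R1.
A valid finishing order for the others: T_f, T_a. Walking it through:
  pool = (1, 2, 3)
  run T_f (needs (1, 1, 0), free (1, 2, 3)); after release of (2, 0, 0) the pool is (3, 2, 3)
  run T_a (needs (3, 1, 2), free (3, 2, 3)); after release of (1, 0, 1) the pool is (4, 2, 4)
The stuck group stays short no matter what:
  T_d still needs (0, 2, 5) but only (4, 2, 4) is free — short on R3
  T_i still needs (7, 1, 5) but only (4, 2, 4) is free — short on R4 and R3
  T_b still needs (2, 3, 1) but only (4, 2, 4) is free — short on R1
  T_h still needs (2, 5, 3) but only (4, 2, 4) is free — short on R1


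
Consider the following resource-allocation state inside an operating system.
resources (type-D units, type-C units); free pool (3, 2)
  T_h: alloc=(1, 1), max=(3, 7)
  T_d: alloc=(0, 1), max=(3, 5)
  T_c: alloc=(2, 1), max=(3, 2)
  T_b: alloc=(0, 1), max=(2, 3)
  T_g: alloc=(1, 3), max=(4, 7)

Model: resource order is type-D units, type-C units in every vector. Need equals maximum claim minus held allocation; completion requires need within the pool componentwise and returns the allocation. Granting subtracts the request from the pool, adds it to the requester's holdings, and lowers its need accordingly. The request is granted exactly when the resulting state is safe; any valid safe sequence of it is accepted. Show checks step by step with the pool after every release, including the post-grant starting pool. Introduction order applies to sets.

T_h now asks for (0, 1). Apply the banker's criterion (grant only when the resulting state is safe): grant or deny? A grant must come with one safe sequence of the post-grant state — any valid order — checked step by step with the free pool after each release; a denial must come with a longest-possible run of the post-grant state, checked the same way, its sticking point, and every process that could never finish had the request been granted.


DENY. Granting would leave the state unsafe.
Key observation: after T_c, T_b complete, (5, 3) is the best the pool ever gets, yet each leftover process wants more type-C units.
Pretend the grant happened; the run T_c, T_b goes as far as possible. Verifying each step:
  pool = (3, 1)
  T_c: need (1, 1) fits (3, 1); releases (2, 1), pool now (5, 2)
  T_b: need (2, 2) fits (5, 2); releases (0, 1), pool now (5, 3)
  T_h cannot run: need (2, 5) vs free (5, 3) (insufficient type-C units)
  T_d cannot run: need (3, 4) vs free (5, 3) (insufficient type-C units)
  T_g cannot run: need (3, 4) vs free (5, 3) (insufficient type-C units)
Had the request been granted, T_h, T_d and T_g could never finish.
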